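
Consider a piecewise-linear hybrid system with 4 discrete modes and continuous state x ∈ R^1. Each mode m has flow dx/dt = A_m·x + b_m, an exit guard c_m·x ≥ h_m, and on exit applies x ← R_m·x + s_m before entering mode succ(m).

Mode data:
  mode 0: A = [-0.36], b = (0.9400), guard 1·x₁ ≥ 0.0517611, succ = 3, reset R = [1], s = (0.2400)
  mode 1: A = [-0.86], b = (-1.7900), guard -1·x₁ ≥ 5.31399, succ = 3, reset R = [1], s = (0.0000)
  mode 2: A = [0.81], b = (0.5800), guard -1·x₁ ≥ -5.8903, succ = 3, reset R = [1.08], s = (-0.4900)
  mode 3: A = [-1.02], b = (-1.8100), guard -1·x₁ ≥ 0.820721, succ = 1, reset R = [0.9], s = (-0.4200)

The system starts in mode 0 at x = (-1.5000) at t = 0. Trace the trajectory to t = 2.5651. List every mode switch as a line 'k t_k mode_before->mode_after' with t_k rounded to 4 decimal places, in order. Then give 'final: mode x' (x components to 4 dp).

Mode 0: guard c·x = 0.0518 hit at Δt = 1.3165 (t = 1.3165), x⁻ = (0.0518) → reset → x⁺ = (0.2918), jump to mode 3
Mode 3: guard c·x = 0.8207 hit at Δt = 0.7579 (t = 2.0744), x⁻ = (-0.8207) → reset → x⁺ = (-1.1586), jump to mode 1
Mode 1: flow for 0.4907 to horizon, guard not reached → x = (-1.4763)

1 1.3165 0->3
2 2.0744 3->1
final: 1 -1.4763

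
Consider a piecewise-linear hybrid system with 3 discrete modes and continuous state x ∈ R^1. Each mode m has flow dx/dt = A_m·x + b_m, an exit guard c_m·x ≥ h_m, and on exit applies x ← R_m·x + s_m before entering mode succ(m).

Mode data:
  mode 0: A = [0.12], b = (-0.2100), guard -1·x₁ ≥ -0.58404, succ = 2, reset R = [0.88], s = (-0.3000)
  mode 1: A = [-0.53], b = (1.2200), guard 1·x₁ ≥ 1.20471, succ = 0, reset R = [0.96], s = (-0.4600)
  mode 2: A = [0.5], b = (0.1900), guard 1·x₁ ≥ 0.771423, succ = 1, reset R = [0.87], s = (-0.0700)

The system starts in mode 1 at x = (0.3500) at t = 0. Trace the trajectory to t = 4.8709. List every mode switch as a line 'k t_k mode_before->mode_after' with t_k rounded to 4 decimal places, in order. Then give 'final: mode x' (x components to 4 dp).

1 1.0869 1->0
2 1.9323 0->2
3 3.2562 2->1
4 4.0832 1->0
final: 0 0.5921

Mode 1: guard c·x = 1.2047 hit at Δt = 1.0869 (t = 1.0869), x⁻ = (1.2047) → reset → x⁺ = (0.6965), jump to mode 0
Mode 0: guard c·x = -0.5840 hit at Δt = 0.8454 (t = 1.9323), x⁻ = (0.5840) → reset → x⁺ = (0.2140), jump to mode 2
Mode 2: guard c·x = 0.7714 hit at Δt = 1.3239 (t = 3.2562), x⁻ = (0.7714) → reset → x⁺ = (0.6011), jump to mode 1
Mode 1: guard c·x = 1.2047 hit at Δt = 0.8270 (t = 4.0832), x⁻ = (1.2047) → reset → x⁺ = (0.6965), jump to mode 0
Mode 0: flow for 0.7877 to horizon, guard not reached → x = (0.5921)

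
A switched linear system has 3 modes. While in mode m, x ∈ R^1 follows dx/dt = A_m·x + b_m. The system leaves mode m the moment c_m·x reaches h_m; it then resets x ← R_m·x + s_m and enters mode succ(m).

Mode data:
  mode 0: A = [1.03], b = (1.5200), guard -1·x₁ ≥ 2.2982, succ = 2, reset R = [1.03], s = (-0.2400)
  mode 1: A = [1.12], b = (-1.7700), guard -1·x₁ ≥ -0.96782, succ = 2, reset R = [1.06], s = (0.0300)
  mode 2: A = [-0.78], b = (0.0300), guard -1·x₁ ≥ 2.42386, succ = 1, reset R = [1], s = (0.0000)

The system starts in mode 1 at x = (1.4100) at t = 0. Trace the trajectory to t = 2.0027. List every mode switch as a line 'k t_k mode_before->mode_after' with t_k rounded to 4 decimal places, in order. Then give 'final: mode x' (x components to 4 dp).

1 1.1426 1->2
final: 2 0.5586

Mode 1: guard c·x = -0.9678 hit at Δt = 1.1426 (t = 1.1426), x⁻ = (0.9678) → reset → x⁺ = (1.0559), jump to mode 2
Mode 2: flow for 0.8601 to horizon, guard not reached → x = (0.5586)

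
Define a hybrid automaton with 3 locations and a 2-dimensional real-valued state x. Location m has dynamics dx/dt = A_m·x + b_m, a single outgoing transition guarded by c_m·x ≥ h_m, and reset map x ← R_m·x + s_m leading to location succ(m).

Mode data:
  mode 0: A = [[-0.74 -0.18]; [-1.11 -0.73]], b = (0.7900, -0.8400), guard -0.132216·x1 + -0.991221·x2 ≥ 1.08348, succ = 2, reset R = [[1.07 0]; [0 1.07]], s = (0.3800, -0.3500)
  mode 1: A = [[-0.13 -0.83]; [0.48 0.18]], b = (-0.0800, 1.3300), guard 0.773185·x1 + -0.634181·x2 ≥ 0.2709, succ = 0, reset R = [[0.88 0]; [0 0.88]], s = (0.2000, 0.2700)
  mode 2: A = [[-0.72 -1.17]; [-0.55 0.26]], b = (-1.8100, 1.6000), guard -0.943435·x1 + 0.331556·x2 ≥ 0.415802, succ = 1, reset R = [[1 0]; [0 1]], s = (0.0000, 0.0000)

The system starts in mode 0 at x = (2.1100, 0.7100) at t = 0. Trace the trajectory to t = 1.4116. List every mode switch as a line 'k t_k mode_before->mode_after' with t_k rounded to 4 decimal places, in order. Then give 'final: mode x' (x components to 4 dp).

1 0.7816 0->2
final: 2 1.5164 -1.6788

Mode 0: guard c·x = 1.0835 hit at Δt = 0.7816 (t = 0.7816), x⁻ = (1.7083, -1.3209) → reset → x⁺ = (2.2078, -1.7634), jump to mode 2
Mode 2: flow for 0.6300 to horizon, guard not reached → x = (1.5164, -1.6788)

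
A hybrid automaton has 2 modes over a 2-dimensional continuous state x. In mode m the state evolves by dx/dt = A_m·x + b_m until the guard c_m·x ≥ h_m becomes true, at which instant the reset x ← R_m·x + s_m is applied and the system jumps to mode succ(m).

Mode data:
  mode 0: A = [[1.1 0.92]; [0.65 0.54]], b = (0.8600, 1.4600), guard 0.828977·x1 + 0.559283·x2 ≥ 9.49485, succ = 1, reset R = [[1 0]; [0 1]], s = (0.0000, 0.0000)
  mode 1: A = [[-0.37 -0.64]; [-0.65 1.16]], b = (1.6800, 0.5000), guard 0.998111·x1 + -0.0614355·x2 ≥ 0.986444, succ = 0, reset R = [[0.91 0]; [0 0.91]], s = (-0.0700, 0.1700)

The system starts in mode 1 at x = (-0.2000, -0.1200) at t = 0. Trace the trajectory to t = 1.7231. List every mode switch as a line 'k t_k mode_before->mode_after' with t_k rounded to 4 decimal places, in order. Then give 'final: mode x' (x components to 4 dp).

Mode 1: guard c·x = 0.9864 hit at Δt = 0.7858 (t = 0.7858), x⁻ = (0.9918, 0.0570) → reset → x⁺ = (0.8326, 0.2219), jump to mode 0
Mode 0: flow for 0.9373 to horizon, guard not reached → x = (5.9369, 4.1242)

1 0.7858 1->0
final: 0 5.9369 4.1242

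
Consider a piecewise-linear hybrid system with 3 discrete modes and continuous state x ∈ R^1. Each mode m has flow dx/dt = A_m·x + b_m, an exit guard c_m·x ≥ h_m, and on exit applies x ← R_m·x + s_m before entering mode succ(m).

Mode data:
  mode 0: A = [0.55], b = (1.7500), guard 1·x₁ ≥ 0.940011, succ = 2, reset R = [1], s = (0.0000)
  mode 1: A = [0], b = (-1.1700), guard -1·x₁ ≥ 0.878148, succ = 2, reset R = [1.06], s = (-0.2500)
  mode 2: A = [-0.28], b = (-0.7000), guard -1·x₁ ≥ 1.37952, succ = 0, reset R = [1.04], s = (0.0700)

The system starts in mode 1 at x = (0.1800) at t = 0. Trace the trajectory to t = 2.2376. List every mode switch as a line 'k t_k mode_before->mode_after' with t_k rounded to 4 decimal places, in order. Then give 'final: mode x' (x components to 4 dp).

1 0.9044 1->2
2 1.4874 2->0
final: 0 -0.4366

Mode 1: guard c·x = 0.8781 hit at Δt = 0.9044 (t = 0.9044), x⁻ = (-0.8781) → reset → x⁺ = (-1.1808), jump to mode 2
Mode 2: guard c·x = 1.3795 hit at Δt = 0.5830 (t = 1.4874), x⁻ = (-1.3795) → reset → x⁺ = (-1.3647), jump to mode 0
Mode 0: flow for 0.7502 to horizon, guard not reached → x = (-0.4366)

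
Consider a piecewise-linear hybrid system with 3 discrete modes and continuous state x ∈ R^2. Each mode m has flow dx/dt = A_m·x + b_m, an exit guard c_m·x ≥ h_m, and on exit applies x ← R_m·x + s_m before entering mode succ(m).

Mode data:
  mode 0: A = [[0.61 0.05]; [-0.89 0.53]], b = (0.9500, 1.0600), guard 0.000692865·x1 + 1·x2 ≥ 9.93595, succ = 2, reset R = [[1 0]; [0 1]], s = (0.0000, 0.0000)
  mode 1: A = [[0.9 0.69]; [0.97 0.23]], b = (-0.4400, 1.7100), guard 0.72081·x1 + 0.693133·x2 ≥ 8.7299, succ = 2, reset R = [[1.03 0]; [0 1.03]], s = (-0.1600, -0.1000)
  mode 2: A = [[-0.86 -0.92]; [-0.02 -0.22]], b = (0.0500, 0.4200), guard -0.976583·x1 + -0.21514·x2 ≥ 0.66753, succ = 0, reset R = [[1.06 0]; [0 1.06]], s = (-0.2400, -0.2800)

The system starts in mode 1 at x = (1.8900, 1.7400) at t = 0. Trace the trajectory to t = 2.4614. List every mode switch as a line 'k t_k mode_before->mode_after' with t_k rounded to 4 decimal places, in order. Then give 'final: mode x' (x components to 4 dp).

Mode 1: guard c·x = 8.7299 hit at Δt = 0.7750 (t = 0.7750), x⁻ = (5.9903, 6.3654) → reset → x⁺ = (6.0100, 6.4564), jump to mode 2
Mode 2: guard c·x = 0.6675 hit at Δt = 1.2177 (t = 1.9927), x⁻ = (-1.8651, 5.3636) → reset → x⁺ = (-2.2170, 5.4054), jump to mode 0
Mode 0: flow for 0.4687 to horizon, guard not reached → x = (-2.2499, 8.5535)

1 0.7750 1->2
2 1.9927 2->0
final: 0 -2.2499 8.5535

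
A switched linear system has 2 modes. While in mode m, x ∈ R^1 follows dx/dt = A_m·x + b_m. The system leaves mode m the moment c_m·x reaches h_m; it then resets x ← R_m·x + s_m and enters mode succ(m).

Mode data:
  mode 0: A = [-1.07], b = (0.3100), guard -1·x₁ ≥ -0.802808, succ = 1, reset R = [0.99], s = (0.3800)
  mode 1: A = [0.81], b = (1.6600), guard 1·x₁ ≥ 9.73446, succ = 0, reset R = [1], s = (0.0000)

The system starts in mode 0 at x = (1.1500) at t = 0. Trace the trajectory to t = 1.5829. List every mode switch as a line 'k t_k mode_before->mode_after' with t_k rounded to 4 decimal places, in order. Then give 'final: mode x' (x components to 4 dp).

1 0.4830 0->1
final: 1 5.8091

Mode 0: guard c·x = -0.8028 hit at Δt = 0.4830 (t = 0.4830), x⁻ = (0.8028) → reset → x⁺ = (1.1748), jump to mode 1
Mode 1: flow for 1.0999 to horizon, guard not reached → x = (5.8091)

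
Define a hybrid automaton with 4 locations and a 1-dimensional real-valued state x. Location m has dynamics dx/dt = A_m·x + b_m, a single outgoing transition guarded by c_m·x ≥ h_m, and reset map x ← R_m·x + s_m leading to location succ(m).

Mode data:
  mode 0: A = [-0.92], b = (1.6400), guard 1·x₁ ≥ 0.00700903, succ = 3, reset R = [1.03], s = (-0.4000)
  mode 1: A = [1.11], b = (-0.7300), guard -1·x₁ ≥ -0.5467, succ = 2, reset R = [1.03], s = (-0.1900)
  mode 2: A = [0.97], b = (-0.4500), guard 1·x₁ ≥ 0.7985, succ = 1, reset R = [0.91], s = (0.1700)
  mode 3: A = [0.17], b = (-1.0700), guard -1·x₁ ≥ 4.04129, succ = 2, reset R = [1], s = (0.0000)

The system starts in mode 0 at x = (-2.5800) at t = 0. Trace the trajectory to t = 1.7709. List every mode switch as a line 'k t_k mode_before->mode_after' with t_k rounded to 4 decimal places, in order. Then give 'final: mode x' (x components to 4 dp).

1 0.9771 0->3
final: 3 -1.3589

Mode 0: guard c·x = 0.0070 hit at Δt = 0.9771 (t = 0.9771), x⁻ = (0.0070) → reset → x⁺ = (-0.3928), jump to mode 3
Mode 3: flow for 0.7938 to horizon, guard not reached → x = (-1.3589)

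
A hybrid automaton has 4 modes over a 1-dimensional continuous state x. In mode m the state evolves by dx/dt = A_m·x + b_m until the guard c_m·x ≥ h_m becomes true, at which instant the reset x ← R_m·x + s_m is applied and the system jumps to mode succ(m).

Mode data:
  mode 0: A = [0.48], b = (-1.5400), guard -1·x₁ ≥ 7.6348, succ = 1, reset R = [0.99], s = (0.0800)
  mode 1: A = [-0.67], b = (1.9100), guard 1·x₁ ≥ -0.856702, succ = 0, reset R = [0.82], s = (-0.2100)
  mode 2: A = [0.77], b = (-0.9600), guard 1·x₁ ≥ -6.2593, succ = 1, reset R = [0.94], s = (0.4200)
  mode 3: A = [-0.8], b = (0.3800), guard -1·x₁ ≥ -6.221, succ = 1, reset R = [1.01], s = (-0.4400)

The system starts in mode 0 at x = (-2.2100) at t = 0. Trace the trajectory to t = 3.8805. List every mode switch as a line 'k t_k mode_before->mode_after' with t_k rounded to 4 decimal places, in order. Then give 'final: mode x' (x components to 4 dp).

1 1.4453 0->1
2 2.9746 1->0
final: 0 -3.1571

Mode 0: guard c·x = 7.6348 hit at Δt = 1.4453 (t = 1.4453), x⁻ = (-7.6348) → reset → x⁺ = (-7.4785), jump to mode 1
Mode 1: guard c·x = -0.8567 hit at Δt = 1.5293 (t = 2.9746), x⁻ = (-0.8567) → reset → x⁺ = (-0.9125), jump to mode 0
Mode 0: flow for 0.9059 to horizon, guard not reached → x = (-3.1571)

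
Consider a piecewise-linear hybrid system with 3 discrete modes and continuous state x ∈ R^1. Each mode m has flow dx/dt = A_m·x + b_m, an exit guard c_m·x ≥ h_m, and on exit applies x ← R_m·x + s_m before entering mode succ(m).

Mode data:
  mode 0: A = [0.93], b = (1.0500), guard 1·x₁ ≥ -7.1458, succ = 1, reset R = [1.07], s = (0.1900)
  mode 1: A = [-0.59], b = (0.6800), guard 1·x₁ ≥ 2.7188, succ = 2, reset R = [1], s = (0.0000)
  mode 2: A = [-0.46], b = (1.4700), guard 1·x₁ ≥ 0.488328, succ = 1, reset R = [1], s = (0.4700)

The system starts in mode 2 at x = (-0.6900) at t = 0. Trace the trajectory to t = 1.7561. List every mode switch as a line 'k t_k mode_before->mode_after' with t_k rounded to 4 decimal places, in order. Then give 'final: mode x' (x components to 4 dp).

1 0.7855 2->1
final: 1 1.0430

Mode 2: guard c·x = 0.4883 hit at Δt = 0.7855 (t = 0.7855), x⁻ = (0.4883) → reset → x⁺ = (0.9583), jump to mode 1
Mode 1: flow for 0.9706 to horizon, guard not reached → x = (1.0430)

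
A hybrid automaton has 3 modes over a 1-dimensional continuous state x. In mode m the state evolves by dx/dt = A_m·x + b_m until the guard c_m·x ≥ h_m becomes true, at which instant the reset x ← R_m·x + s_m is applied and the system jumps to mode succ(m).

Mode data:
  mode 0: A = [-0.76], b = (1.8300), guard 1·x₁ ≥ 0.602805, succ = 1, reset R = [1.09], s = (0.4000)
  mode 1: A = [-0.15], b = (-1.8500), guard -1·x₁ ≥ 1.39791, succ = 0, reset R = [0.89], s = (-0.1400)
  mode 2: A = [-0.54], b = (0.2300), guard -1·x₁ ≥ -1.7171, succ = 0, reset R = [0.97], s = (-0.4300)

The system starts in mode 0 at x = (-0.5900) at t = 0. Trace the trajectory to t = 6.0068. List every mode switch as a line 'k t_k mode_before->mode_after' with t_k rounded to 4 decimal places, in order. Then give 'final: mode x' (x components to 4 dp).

1 0.6675 0->1
2 2.0177 1->0
3 2.9944 0->1
4 4.3446 1->0
5 5.3213 0->1
final: 1 -0.2514

Mode 0: guard c·x = 0.6028 hit at Δt = 0.6675 (t = 0.6675), x⁻ = (0.6028) → reset → x⁺ = (1.0571), jump to mode 1
Mode 1: guard c·x = 1.3979 hit at Δt = 1.3502 (t = 2.0177), x⁻ = (-1.3979) → reset → x⁺ = (-1.3841), jump to mode 0
Mode 0: guard c·x = 0.6028 hit at Δt = 0.9767 (t = 2.9944), x⁻ = (0.6028) → reset → x⁺ = (1.0571), jump to mode 1
Mode 1: guard c·x = 1.3979 hit at Δt = 1.3502 (t = 4.3446), x⁻ = (-1.3979) → reset → x⁺ = (-1.3841), jump to mode 0
Mode 0: guard c·x = 0.6028 hit at Δt = 0.9767 (t = 5.3213), x⁻ = (0.6028) → reset → x⁺ = (1.0571), jump to mode 1
Mode 1: flow for 0.6855 to horizon, guard not reached → x = (-0.2514)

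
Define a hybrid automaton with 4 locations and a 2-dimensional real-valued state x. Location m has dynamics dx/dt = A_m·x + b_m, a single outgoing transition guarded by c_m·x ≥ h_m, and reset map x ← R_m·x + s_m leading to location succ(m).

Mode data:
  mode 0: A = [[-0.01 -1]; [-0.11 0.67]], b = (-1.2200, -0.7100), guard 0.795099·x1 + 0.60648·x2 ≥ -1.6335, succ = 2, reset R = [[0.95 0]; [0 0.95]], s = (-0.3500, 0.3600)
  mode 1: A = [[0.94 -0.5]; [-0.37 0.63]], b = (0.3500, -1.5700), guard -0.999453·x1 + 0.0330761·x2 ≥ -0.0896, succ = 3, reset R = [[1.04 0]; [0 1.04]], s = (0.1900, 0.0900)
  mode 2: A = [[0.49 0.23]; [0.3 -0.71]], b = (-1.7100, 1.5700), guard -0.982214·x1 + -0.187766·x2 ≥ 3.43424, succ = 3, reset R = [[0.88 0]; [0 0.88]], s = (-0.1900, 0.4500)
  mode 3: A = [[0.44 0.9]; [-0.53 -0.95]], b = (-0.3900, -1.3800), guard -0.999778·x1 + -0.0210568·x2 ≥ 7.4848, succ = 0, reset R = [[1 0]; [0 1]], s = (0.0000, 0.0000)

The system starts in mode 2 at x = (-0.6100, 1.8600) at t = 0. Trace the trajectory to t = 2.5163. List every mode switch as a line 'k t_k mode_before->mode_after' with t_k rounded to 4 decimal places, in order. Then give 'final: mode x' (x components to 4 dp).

1 1.3832 2->3
final: 3 -4.5671 1.1261

Mode 2: guard c·x = 3.4342 hit at Δt = 1.3832 (t = 1.3832), x⁻ = (-3.7796, 1.4816) → reset → x⁺ = (-3.5161, 1.7538), jump to mode 3
Mode 3: flow for 1.1331 to horizon, guard not reached → x = (-4.5671, 1.1261)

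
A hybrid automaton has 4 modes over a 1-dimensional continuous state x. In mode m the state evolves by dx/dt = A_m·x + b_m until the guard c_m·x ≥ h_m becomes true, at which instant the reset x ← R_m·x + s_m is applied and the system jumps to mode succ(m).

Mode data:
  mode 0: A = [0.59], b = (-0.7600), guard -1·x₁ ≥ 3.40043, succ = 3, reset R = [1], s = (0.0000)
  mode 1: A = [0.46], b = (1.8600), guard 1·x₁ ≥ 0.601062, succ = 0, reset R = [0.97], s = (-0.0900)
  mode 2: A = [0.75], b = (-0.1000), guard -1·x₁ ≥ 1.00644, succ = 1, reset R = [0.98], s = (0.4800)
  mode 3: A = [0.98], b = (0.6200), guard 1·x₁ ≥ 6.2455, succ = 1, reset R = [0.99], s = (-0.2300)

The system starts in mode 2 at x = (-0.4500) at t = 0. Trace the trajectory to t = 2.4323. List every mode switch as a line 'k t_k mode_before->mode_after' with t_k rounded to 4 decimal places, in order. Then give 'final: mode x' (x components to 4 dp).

1 0.8931 2->1
2 1.4852 1->0
final: 0 -0.1021

Mode 2: guard c·x = 1.0064 hit at Δt = 0.8931 (t = 0.8931), x⁻ = (-1.0064) → reset → x⁺ = (-0.5063), jump to mode 1
Mode 1: guard c·x = 0.6011 hit at Δt = 0.5921 (t = 1.4852), x⁻ = (0.6011) → reset → x⁺ = (0.4930), jump to mode 0
Mode 0: flow for 0.9471 to horizon, guard not reached → x = (-0.1021)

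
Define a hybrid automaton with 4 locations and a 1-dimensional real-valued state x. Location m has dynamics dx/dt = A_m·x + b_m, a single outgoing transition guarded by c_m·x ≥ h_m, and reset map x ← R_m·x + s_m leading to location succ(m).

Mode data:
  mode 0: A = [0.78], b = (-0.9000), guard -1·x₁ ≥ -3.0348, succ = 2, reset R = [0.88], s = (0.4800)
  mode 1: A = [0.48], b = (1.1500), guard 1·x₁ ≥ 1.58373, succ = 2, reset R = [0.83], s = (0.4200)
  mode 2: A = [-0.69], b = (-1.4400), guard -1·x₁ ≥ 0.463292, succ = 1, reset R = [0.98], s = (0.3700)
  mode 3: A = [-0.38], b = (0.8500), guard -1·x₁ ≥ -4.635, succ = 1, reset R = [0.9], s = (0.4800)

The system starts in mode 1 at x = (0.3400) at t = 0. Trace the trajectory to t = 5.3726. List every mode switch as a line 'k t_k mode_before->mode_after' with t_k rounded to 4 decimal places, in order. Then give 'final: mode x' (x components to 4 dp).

Mode 1: guard c·x = 1.5837 hit at Δt = 0.7807 (t = 0.7807), x⁻ = (1.5837) → reset → x⁺ = (1.7345), jump to mode 2
Mode 2: guard c·x = 0.4633 hit at Δt = 1.2405 (t = 2.0212), x⁻ = (-0.4633) → reset → x⁺ = (-0.0840), jump to mode 1
Mode 1: guard c·x = 1.5837 hit at Δt = 1.1315 (t = 3.1527), x⁻ = (1.5837) → reset → x⁺ = (1.7345), jump to mode 2
Mode 2: guard c·x = 0.4633 hit at Δt = 1.2405 (t = 4.3932), x⁻ = (-0.4633) → reset → x⁺ = (-0.0840), jump to mode 1
Mode 1: flow for 0.9794 to horizon, guard not reached → x = (1.3034)

1 0.7807 1->2
2 2.0212 2->1
3 3.1527 1->2
4 4.3932 2->1
final: 1 1.3034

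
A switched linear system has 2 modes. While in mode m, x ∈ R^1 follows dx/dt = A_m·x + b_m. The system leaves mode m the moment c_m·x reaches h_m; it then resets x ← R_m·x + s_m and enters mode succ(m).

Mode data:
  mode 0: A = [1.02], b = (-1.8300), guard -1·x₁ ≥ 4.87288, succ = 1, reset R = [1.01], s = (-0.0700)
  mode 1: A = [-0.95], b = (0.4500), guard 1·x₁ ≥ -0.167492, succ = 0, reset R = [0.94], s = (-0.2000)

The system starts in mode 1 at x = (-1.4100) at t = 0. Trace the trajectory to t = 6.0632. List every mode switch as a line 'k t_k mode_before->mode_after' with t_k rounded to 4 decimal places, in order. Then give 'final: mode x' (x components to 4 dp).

1 1.1344 1->0
2 2.2432 0->1
3 4.4989 1->0
4 5.6077 0->1
final: 1 -3.0717

Mode 1: guard c·x = -0.1675 hit at Δt = 1.1344 (t = 1.1344), x⁻ = (-0.1675) → reset → x⁺ = (-0.3574), jump to mode 0
Mode 0: guard c·x = 4.8729 hit at Δt = 1.1088 (t = 2.2432), x⁻ = (-4.8729) → reset → x⁺ = (-4.9916), jump to mode 1
Mode 1: guard c·x = -0.1675 hit at Δt = 2.2557 (t = 4.4989), x⁻ = (-0.1675) → reset → x⁺ = (-0.3574), jump to mode 0
Mode 0: guard c·x = 4.8729 hit at Δt = 1.1088 (t = 5.6077), x⁻ = (-4.8729) → reset → x⁺ = (-4.9916), jump to mode 1
Mode 1: flow for 0.4555 to horizon, guard not reached → x = (-3.0717)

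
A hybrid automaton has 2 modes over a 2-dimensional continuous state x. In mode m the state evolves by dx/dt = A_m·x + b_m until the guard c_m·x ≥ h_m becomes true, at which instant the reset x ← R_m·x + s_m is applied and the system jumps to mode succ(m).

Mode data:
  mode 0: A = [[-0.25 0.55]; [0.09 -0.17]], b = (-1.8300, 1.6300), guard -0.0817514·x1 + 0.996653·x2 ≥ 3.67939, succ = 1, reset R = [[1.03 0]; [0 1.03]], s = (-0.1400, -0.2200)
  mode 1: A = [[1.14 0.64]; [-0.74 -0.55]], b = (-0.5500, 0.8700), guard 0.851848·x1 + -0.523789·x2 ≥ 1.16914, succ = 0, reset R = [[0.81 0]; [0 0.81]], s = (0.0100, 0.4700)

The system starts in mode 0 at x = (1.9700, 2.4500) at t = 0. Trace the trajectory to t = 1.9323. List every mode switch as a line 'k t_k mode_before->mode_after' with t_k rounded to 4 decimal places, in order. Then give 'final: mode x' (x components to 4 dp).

1 1.0963 0->1
2 1.5245 1->0
final: 0 2.1135 3.1637

Mode 0: guard c·x = 3.6794 hit at Δt = 1.0963 (t = 1.0963), x⁻ = (1.4230, 3.8085) → reset → x⁺ = (1.3257, 3.7027), jump to mode 1
Mode 1: guard c·x = 1.1691 hit at Δt = 0.4282 (t = 1.5245), x⁻ = (3.0019, 2.6500) → reset → x⁺ = (2.4415, 2.6165), jump to mode 0
Mode 0: flow for 0.4078 to horizon, guard not reached → x = (2.1135, 3.1637)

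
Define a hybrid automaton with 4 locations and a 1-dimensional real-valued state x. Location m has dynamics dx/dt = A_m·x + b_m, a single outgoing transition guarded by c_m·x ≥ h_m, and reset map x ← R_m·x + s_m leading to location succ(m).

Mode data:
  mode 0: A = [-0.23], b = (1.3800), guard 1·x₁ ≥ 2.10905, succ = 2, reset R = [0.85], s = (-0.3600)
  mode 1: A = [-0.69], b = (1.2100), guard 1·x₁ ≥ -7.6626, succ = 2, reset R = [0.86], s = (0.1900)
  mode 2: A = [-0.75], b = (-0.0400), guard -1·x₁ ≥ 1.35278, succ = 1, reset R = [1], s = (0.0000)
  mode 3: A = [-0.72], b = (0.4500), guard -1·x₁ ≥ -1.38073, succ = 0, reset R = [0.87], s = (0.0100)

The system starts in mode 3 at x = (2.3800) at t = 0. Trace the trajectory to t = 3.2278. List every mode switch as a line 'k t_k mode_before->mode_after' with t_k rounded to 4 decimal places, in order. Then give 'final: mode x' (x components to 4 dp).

Mode 3: guard c·x = -1.3807 hit at Δt = 1.1702 (t = 1.1702), x⁻ = (1.3807) → reset → x⁺ = (1.2112), jump to mode 0
Mode 0: guard c·x = 2.1090 hit at Δt = 0.9027 (t = 2.0729), x⁻ = (2.1090) → reset → x⁺ = (1.4327), jump to mode 2
Mode 2: flow for 1.1549 to horizon, guard not reached → x = (0.5716)

1 1.1702 3->0
2 2.0729 0->2
final: 2 0.5716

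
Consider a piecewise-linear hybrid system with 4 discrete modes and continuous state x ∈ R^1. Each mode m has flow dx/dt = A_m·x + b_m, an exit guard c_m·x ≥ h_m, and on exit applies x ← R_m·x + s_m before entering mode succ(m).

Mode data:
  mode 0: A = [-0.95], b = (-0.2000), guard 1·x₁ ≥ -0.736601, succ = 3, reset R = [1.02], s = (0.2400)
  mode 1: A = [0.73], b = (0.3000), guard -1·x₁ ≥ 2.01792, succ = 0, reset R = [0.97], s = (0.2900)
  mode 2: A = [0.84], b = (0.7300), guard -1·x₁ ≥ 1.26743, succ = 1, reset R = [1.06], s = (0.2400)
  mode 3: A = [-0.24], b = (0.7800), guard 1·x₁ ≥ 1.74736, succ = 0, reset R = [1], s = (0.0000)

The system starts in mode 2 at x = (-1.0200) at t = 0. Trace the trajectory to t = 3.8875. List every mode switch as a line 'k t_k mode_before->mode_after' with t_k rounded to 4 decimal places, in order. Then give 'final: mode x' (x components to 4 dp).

1 1.1553 2->1
2 2.3084 1->0
3 3.3806 0->3
final: 3 -0.0805

Mode 2: guard c·x = 1.2674 hit at Δt = 1.1553 (t = 1.1553), x⁻ = (-1.2674) → reset → x⁺ = (-1.1035), jump to mode 1
Mode 1: guard c·x = 2.0179 hit at Δt = 1.1531 (t = 2.3084), x⁻ = (-2.0179) → reset → x⁺ = (-1.6674), jump to mode 0
Mode 0: guard c·x = -0.7366 hit at Δt = 1.0722 (t = 3.3806), x⁻ = (-0.7366) → reset → x⁺ = (-0.5113), jump to mode 3
Mode 3: flow for 0.5069 to horizon, guard not reached → x = (-0.0805)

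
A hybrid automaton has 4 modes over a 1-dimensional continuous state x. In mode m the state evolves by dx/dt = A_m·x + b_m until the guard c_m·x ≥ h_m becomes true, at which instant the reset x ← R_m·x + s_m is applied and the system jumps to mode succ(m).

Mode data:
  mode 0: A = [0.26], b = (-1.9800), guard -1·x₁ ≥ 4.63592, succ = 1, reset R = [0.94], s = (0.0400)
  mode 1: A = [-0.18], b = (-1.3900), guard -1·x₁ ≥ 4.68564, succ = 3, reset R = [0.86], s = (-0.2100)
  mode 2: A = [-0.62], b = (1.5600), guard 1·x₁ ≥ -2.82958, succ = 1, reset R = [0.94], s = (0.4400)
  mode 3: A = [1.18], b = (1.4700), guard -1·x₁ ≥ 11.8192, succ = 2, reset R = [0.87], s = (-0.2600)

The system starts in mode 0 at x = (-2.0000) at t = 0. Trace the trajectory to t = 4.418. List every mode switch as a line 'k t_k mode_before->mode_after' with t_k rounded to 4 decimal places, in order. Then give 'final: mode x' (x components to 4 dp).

Mode 0: guard c·x = 4.6359 hit at Δt = 0.9318 (t = 0.9318), x⁻ = (-4.6359) → reset → x⁺ = (-4.3178), jump to mode 1
Mode 1: guard c·x = 4.6856 hit at Δt = 0.6353 (t = 1.5671), x⁻ = (-4.6856) → reset → x⁺ = (-4.2397), jump to mode 3
Mode 3: guard c·x = 11.8192 hit at Δt = 1.0693 (t = 2.6364), x⁻ = (-11.8192) → reset → x⁺ = (-10.5427), jump to mode 2
Mode 2: guard c·x = -2.8296 hit at Δt = 1.4406 (t = 4.0770), x⁻ = (-2.8296) → reset → x⁺ = (-2.2198), jump to mode 1
Mode 1: flow for 0.3410 to horizon, guard not reached → x = (-2.5474)

1 0.9318 0->1
2 1.5671 1->3
3 2.6364 3->2
4 4.0770 2->1
final: 1 -2.5474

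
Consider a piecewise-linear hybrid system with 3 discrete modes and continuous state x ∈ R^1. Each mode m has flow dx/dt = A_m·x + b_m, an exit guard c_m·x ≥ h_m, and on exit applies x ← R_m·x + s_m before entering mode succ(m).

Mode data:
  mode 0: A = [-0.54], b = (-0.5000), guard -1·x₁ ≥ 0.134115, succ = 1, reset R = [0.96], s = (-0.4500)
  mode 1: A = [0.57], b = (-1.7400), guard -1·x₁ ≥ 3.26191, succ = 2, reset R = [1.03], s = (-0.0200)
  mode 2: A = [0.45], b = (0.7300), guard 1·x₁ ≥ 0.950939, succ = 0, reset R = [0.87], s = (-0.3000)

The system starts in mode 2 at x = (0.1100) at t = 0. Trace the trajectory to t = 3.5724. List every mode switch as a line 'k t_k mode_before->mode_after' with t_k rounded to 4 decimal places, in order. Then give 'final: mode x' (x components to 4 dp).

Mode 2: guard c·x = 0.9509 hit at Δt = 0.8794 (t = 0.8794), x⁻ = (0.9509) → reset → x⁺ = (0.5273), jump to mode 0
Mode 0: guard c·x = 0.1341 hit at Δt = 1.1245 (t = 2.0039), x⁻ = (-0.1341) → reset → x⁺ = (-0.5788), jump to mode 1
Mode 1: guard c·x = 3.2619 hit at Δt = 0.9706 (t = 2.9745), x⁻ = (-3.2619) → reset → x⁺ = (-3.3798), jump to mode 2
Mode 2: flow for 0.5979 to horizon, guard not reached → x = (-3.9224)

1 0.8794 2->0
2 2.0039 0->1
3 2.9745 1->2
final: 2 -3.9224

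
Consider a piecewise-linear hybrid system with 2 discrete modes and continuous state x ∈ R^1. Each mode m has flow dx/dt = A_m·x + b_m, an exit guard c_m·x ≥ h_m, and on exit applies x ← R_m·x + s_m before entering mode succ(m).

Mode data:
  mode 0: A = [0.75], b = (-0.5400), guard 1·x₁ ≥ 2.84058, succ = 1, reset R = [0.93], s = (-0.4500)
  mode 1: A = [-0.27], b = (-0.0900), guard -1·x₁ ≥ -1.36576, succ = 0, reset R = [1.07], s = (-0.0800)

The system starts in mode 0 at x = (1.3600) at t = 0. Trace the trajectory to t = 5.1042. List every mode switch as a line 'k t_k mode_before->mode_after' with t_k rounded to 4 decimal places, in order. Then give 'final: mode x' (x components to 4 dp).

Mode 0: guard c·x = 2.8406 hit at Δt = 1.5973 (t = 1.5973), x⁻ = (2.8406) → reset → x⁺ = (2.1917), jump to mode 1
Mode 1: guard c·x = -1.3658 hit at Δt = 1.4673 (t = 3.0646), x⁻ = (1.3658) → reset → x⁺ = (1.3814), jump to mode 0
Mode 0: guard c·x = 2.8406 hit at Δt = 1.5535 (t = 4.6181), x⁻ = (2.8406) → reset → x⁺ = (2.1917), jump to mode 1
Mode 1: flow for 0.4861 to horizon, guard not reached → x = (1.8812)

1 1.5973 0->1
2 3.0646 1->0
3 4.6181 0->1
final: 1 1.8812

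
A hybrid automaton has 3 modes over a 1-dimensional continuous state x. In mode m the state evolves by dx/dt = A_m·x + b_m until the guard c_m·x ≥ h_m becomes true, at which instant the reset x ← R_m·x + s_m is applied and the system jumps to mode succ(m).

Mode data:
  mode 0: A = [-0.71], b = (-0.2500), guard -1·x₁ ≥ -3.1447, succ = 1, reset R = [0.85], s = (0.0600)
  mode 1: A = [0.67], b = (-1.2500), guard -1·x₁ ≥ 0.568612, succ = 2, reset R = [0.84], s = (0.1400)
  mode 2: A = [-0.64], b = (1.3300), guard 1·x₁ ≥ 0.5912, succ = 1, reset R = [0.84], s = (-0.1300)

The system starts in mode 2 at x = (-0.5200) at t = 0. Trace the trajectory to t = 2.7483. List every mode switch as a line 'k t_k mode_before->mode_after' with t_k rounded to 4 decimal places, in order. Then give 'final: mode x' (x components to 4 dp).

1 0.8720 2->1
2 1.5956 1->2
3 2.3539 2->1
final: 1 -0.0868

Mode 2: guard c·x = 0.5912 hit at Δt = 0.8720 (t = 0.8720), x⁻ = (0.5912) → reset → x⁺ = (0.3666), jump to mode 1
Mode 1: guard c·x = 0.5686 hit at Δt = 0.7236 (t = 1.5956), x⁻ = (-0.5686) → reset → x⁺ = (-0.3376), jump to mode 2
Mode 2: guard c·x = 0.5912 hit at Δt = 0.7583 (t = 2.3539), x⁻ = (0.5912) → reset → x⁺ = (0.3666), jump to mode 1
Mode 1: flow for 0.3944 to horizon, guard not reached → x = (-0.0868)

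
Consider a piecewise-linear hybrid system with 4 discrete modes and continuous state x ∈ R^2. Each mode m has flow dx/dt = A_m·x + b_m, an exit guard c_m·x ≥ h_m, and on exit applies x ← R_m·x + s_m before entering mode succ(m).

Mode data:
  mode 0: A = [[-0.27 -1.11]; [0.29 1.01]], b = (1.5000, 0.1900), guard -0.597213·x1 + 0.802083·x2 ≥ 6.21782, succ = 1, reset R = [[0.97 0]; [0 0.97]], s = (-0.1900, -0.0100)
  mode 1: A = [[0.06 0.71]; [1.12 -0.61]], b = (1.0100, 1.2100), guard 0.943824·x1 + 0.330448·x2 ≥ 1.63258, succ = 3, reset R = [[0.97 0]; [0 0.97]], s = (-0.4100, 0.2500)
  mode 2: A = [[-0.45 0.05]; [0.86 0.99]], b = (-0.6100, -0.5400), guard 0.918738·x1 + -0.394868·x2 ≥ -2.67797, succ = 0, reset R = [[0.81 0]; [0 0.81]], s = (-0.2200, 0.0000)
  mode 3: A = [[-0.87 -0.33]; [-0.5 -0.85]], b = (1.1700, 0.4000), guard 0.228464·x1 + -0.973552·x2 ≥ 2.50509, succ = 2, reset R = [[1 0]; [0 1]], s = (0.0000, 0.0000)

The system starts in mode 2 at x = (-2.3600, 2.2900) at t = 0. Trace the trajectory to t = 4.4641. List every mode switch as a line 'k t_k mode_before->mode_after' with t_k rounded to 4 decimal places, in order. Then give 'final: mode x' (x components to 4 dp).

1 0.7419 2->0
2 2.0289 0->1
3 3.6146 1->3
final: 3 0.6142 1.2418

Mode 2: guard c·x = -2.6780 hit at Δt = 0.7419 (t = 0.7419), x⁻ = (-2.0058, 2.1150) → reset → x⁺ = (-1.8447, 1.7131), jump to mode 0
Mode 0: guard c·x = 6.2178 hit at Δt = 1.2870 (t = 2.0289), x⁻ = (-3.5357, 5.1195) → reset → x⁺ = (-3.6196, 4.9559), jump to mode 1
Mode 1: guard c·x = 1.6326 hit at Δt = 1.5857 (t = 3.6146), x⁻ = (0.9533, 2.2177) → reset → x⁺ = (0.5147, 2.4011), jump to mode 3
Mode 3: flow for 0.8495 to horizon, guard not reached → x = (0.6142, 1.2418)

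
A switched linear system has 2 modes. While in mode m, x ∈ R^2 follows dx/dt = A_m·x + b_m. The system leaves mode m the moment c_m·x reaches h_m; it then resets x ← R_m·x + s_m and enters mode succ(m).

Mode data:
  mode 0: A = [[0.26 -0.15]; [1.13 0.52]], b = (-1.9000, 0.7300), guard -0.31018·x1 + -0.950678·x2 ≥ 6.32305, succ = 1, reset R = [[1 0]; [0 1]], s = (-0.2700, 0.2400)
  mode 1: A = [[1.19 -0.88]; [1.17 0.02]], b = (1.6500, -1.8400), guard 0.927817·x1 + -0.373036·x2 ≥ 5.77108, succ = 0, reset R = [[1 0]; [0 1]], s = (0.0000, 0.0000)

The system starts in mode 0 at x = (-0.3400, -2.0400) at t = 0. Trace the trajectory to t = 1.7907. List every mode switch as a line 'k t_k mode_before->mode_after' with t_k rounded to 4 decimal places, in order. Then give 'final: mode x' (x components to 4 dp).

Mode 0: guard c·x = 6.3231 hit at Δt = 1.3448 (t = 1.3448), x⁻ = (-2.7509, -5.7536) → reset → x⁺ = (-3.0209, -5.5136), jump to mode 1
Mode 1: flow for 0.4459 to horizon, guard not reached → x = (-0.7997, -7.4741)

1 1.3448 0->1
final: 1 -0.7997 -7.4741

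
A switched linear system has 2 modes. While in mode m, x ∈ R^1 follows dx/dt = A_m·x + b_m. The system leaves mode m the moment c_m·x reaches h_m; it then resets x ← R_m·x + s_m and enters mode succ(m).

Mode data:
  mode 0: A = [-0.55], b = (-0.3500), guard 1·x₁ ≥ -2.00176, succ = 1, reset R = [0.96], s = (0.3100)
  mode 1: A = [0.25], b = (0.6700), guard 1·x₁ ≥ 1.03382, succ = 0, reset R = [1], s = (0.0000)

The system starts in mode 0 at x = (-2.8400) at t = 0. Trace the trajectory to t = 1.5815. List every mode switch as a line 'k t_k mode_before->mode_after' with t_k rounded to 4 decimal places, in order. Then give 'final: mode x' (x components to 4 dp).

Mode 0: guard c·x = -2.0018 hit at Δt = 0.8703 (t = 0.8703), x⁻ = (-2.0018) → reset → x⁺ = (-1.6117), jump to mode 1
Mode 1: flow for 0.7112 to horizon, guard not reached → x = (-1.4038)

1 0.8703 0->1
final: 1 -1.4038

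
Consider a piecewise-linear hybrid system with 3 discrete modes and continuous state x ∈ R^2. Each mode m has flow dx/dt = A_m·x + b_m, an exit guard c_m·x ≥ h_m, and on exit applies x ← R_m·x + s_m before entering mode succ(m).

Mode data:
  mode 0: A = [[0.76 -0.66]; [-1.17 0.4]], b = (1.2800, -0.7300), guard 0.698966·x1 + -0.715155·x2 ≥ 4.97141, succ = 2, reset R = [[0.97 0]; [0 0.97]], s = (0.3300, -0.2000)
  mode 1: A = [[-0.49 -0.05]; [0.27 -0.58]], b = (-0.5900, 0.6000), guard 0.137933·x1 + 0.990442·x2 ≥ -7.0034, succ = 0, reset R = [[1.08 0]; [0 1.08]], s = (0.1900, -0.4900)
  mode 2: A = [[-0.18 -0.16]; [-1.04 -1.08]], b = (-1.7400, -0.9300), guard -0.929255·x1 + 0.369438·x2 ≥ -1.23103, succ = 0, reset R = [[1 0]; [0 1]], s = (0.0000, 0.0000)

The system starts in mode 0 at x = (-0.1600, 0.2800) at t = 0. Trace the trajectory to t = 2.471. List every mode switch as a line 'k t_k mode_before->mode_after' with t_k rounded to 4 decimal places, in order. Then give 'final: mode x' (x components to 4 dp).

Mode 0: guard c·x = 4.9714 hit at Δt = 1.4315 (t = 1.4315), x⁻ = (3.7694, -3.2674) → reset → x⁺ = (3.9864, -3.3694), jump to mode 2
Mode 2: flow for 1.0395 to horizon, guard not reached → x = (2.2091, -3.5653)

1 1.4315 0->2
final: 2 2.2091 -3.5653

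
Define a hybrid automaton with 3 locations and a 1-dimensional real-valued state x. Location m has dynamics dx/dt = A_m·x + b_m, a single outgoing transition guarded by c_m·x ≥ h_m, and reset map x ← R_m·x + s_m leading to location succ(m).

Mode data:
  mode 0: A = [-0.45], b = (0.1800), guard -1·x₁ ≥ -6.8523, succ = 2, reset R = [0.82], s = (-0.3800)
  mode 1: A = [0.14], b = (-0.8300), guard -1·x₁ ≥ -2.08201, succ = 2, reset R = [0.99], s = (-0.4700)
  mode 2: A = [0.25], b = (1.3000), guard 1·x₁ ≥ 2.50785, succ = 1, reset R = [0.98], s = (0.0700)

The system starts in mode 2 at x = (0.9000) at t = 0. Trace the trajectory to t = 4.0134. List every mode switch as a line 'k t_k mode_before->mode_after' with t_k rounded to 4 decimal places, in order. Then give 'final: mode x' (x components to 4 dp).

Mode 2: guard c·x = 2.5078 hit at Δt = 0.9358 (t = 0.9358), x⁻ = (2.5078) → reset → x⁺ = (2.5277), jump to mode 1
Mode 1: guard c·x = -2.0820 hit at Δt = 0.8796 (t = 1.8154), x⁻ = (2.0820) → reset → x⁺ = (1.5912), jump to mode 2
Mode 2: guard c·x = 2.5078 hit at Δt = 0.5065 (t = 2.3219), x⁻ = (2.5078) → reset → x⁺ = (2.5277), jump to mode 1
Mode 1: guard c·x = -2.0820 hit at Δt = 0.8796 (t = 3.2015), x⁻ = (2.0820) → reset → x⁺ = (1.5912), jump to mode 2
Mode 2: guard c·x = 2.5078 hit at Δt = 0.5065 (t = 3.7079), x⁻ = (2.5078) → reset → x⁺ = (2.5277), jump to mode 1
Mode 1: flow for 0.3055 to horizon, guard not reached → x = (2.3791)

1 0.9358 2->1
2 1.8154 1->2
3 2.3219 2->1
4 3.2015 1->2
5 3.7079 2->1
final: 1 2.3791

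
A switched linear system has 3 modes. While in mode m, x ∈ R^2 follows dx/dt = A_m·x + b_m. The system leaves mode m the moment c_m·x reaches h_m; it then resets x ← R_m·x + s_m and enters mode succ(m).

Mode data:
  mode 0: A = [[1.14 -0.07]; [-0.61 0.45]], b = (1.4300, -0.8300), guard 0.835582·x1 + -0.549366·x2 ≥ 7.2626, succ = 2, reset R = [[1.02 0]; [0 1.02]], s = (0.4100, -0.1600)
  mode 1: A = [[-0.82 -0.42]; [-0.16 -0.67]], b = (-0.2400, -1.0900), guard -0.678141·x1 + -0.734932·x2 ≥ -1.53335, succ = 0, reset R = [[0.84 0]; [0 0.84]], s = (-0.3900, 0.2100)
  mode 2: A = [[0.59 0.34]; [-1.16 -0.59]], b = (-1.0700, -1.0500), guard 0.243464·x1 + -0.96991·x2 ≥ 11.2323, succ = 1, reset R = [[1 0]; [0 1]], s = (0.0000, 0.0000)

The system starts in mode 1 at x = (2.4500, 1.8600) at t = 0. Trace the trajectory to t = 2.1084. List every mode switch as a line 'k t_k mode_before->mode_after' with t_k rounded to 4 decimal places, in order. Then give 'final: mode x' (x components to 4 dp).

1 0.4625 1->0
2 1.6896 0->2
final: 2 8.3589 -6.0669

Mode 1: guard c·x = -1.5333 hit at Δt = 0.4625 (t = 0.4625), x⁻ = (1.3789, 0.8140) → reset → x⁺ = (0.7683, 0.8938), jump to mode 0
Mode 0: guard c·x = 7.2626 hit at Δt = 1.2271 (t = 1.6896), x⁻ = (6.9372, -2.6685) → reset → x⁺ = (7.4860, -2.8818), jump to mode 2
Mode 2: flow for 0.4188 to horizon, guard not reached → x = (8.3589, -6.0669)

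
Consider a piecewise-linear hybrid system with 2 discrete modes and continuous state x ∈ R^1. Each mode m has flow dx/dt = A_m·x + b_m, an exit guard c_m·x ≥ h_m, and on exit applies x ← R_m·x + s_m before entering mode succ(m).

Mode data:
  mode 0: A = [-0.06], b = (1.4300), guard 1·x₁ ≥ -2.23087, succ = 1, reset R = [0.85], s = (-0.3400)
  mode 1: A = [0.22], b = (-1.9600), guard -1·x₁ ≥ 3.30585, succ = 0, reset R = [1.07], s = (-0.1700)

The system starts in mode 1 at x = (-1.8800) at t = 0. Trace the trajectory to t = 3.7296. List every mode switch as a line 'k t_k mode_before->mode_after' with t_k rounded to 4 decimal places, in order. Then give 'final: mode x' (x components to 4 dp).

1 0.5642 1->0
2 1.4825 0->1
3 1.8990 1->0
4 2.8173 0->1
5 3.2339 1->0
final: 0 -2.9002

Mode 1: guard c·x = 3.3058 hit at Δt = 0.5642 (t = 0.5642), x⁻ = (-3.3058) → reset → x⁺ = (-3.7073), jump to mode 0
Mode 0: guard c·x = -2.2309 hit at Δt = 0.9183 (t = 1.4825), x⁻ = (-2.2309) → reset → x⁺ = (-2.2362), jump to mode 1
Mode 1: guard c·x = 3.3058 hit at Δt = 0.4165 (t = 1.8990), x⁻ = (-3.3058) → reset → x⁺ = (-3.7073), jump to mode 0
Mode 0: guard c·x = -2.2309 hit at Δt = 0.9183 (t = 2.8173), x⁻ = (-2.2309) → reset → x⁺ = (-2.2362), jump to mode 1
Mode 1: guard c·x = 3.3058 hit at Δt = 0.4165 (t = 3.2339), x⁻ = (-3.3058) → reset → x⁺ = (-3.7073), jump to mode 0
Mode 0: flow for 0.4957 to horizon, guard not reached → x = (-2.9002)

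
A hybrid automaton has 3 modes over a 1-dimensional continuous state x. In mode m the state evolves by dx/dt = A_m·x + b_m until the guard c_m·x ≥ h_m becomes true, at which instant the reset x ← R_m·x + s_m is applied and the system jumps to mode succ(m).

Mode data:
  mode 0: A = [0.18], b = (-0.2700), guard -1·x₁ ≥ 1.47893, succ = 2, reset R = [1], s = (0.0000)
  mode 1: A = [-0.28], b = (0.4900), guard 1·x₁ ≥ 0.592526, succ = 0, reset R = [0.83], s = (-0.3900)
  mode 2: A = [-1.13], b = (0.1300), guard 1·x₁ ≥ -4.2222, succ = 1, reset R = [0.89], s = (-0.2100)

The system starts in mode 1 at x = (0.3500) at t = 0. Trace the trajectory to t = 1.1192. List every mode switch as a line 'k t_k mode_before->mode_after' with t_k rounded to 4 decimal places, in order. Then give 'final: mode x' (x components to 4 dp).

Mode 1: guard c·x = 0.5925 hit at Δt = 0.6794 (t = 0.6794), x⁻ = (0.5925) → reset → x⁺ = (0.1018), jump to mode 0
Mode 0: flow for 0.4398 to horizon, guard not reached → x = (-0.0134)

1 0.6794 1->0
final: 0 -0.0134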